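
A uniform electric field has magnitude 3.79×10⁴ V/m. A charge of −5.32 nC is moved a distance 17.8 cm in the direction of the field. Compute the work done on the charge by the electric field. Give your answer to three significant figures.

-3.59×10⁻⁵ J

The potential change for a displacement 17.8 cm in the direction of the field is ΔV = −Ed = -6750 V.
W_field = −qΔV = -3.59×10⁻⁵ J.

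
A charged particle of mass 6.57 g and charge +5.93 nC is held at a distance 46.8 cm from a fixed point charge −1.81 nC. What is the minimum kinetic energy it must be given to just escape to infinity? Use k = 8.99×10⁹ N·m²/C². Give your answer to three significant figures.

To just escape, total mechanical energy must reach zero at infinity: ½mv²_min + U = 0, so ½mv²_min = −U = |kQq|/r.
|U| = |kQq|/r = (8.99×10⁹ N·m²/C²)(1.81×10⁻⁹)(5.93×10⁻⁹)/(0.468) = 2.06×10⁻⁷ J.

2.06×10⁻⁷ J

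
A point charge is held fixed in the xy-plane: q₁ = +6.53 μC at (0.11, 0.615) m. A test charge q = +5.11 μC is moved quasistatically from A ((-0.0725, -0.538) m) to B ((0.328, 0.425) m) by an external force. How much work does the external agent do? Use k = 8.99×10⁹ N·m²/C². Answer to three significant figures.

0.780 J

For quasistatic motion the external work equals the change in potential energy: W_ext = qΔV = q(V_B − V_A).
At A: distance to the source charge is 1.17 m; V_A = kq₁/r = 5.03×10⁴ V.
At B: distance to the source charge is 0.289 m; V_B = kq₁/r = 2.03×10⁵ V.
ΔV = V_B − V_A = 1.53×10⁵ V.
W_ext = qΔV = (5.11×10⁻⁶ C)(1.53×10⁵ V) = 0.780 J.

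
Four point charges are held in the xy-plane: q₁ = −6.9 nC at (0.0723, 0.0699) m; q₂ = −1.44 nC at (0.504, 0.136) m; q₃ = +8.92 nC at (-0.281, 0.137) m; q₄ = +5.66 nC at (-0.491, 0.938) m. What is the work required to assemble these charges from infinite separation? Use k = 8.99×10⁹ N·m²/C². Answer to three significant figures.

-1.33×10⁻⁶ J

The assembly work is the sum of pairwise potential energies, U = Σ_{i<j} kqᵢqⱼ/rᵢⱼ.
Pair separations: r₁₂ = 0.437 m, r₁₃ = 0.360 m, r₁₄ = 1.03 m, r₂₃ = 0.785 m, r₂₄ = 1.28 m, r₃₄ = 0.828 m.
Summing all 6 pair terms gives U = -1.33×10⁻⁶ J.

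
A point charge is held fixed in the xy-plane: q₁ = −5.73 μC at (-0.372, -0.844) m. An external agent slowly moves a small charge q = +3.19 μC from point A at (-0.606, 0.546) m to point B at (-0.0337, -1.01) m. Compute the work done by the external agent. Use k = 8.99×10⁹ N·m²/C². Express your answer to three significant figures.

For quasistatic motion the external work equals the change in potential energy: W_ext = qΔV = q(V_B − V_A).
At A: distance to the source charge is 1.41 m; V_A = kq₁/r = -3.65×10⁴ V.
At B: distance to the source charge is 0.377 m; V_B = kq₁/r = -1.37×10⁵ V.
ΔV = V_B − V_A = -1.00×10⁵ V.
W_ext = qΔV = (3.19×10⁻⁶ C)(-1.00×10⁵ V) = -0.319 J.

-0.319 J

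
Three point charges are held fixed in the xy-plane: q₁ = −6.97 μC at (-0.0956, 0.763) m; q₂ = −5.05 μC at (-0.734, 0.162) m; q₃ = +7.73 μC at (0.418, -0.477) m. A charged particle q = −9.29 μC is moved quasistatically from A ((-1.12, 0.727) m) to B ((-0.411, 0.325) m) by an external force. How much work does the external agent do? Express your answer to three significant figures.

For quasistatic motion the external work equals the change in potential energy: W_ext = qΔV = q(V_B − V_A).
At A: distances to the source charges are 1.03 m, 0.684 m, 1.95 m; V_A = Σ kqᵢ/rᵢ = -9.19×10⁴ V.
At B: distances to the source charges are 0.540 m, 0.362 m, 1.15 m; V_B = Σ kqᵢ/rᵢ = -1.81×10⁵ V.
ΔV = V_B − V_A = -8.94×10⁴ V.
W_ext = qΔV = (-9.29×10⁻⁶ C)(-8.94×10⁴ V) = 0.831 J.

0.831 J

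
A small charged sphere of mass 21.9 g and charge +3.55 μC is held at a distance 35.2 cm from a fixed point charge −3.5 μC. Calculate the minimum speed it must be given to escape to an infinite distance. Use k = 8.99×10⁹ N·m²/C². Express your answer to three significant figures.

To just escape, total mechanical energy must reach zero at infinity: ½mv²_min + U = 0, so ½mv²_min = −U = |kQq|/r.
|U| = |kQq|/r = (8.99×10⁹ N·m²/C²)(3.50×10⁻⁶)(3.55×10⁻⁶)/(0.352) = 0.317 J.
v_min = √(2|U|/m) = √(2·0.317/0.0219) = 5.38 m/s.

5.38 m/s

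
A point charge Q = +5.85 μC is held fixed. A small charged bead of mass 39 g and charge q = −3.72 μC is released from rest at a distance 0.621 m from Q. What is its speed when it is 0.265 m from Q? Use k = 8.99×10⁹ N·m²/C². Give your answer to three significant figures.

Only the electrostatic force acts, so mechanical energy is conserved: ½mv² = U₁ − U₂ = kQq(1/r₁ − 1/r₂).
U₁ − U₂ = (8.99×10⁹ N·m²/C²)(5.85×10⁻⁶ C)(-3.72×10⁻⁶ C)(1/0.621 − 1/0.265) = 0.423 J.
v = √(2·0.423/0.0390) = 4.66 m/s.

4.66 m/s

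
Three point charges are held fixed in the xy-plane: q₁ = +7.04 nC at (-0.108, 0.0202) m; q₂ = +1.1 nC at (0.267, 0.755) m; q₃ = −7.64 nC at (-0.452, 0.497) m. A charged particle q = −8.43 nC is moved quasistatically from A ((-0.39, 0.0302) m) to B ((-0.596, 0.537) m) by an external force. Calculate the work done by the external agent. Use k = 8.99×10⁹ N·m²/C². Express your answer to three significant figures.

3.78×10⁻⁶ J

For quasistatic motion the external work equals the change in potential energy: W_ext = qΔV = q(V_B − V_A).
At A: distances to the source charges are 0.282 m, 0.978 m, 0.471 m; V_A = Σ kqᵢ/rᵢ = 88.5 V.
At B: distances to the source charges are 0.711 m, 0.890 m, 0.149 m; V_B = Σ kqᵢ/rᵢ = -359 V.
ΔV = V_B − V_A = -448 V.
W_ext = qΔV = (-8.43×10⁻⁹ C)(-448 V) = 3.78×10⁻⁶ J.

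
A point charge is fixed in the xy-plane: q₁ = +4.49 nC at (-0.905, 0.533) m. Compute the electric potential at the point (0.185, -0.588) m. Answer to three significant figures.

25.8 V

The total potential is the scalar sum of each charge's contribution, V = Σ kqᵢ/rᵢ.
Distances from the field point to each charge: r₁ = 1.56 m.
V = k[(4.49×10⁻⁹)/(1.56)] = 25.8 V.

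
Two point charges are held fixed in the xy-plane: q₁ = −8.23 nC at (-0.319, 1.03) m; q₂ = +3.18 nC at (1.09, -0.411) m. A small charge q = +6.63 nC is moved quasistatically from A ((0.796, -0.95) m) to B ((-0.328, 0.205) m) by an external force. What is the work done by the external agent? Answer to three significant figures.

-5.65×10⁻⁷ J

For quasistatic motion the external work equals the change in potential energy: W_ext = qΔV = q(V_B − V_A).
At A: distances to the source charges are 2.27 m, 0.614 m; V_A = Σ kqᵢ/rᵢ = 14.0 V.
At B: distances to the source charges are 0.825 m, 1.55 m; V_B = Σ kqᵢ/rᵢ = -71.2 V.
ΔV = V_B − V_A = -85.2 V.
W_ext = qΔV = (6.63×10⁻⁹ C)(-85.2 V) = -5.65×10⁻⁷ J.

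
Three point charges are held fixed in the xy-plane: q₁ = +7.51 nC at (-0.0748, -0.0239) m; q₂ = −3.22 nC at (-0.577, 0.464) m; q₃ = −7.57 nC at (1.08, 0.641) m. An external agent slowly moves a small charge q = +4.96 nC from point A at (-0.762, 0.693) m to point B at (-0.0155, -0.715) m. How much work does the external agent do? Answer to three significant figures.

For quasistatic motion the external work equals the change in potential energy: W_ext = qΔV = q(V_B − V_A).
At A: distances to the source charges are 0.993 m, 0.294 m, 1.84 m; V_A = Σ kqᵢ/rᵢ = -67.3 V.
At B: distances to the source charges are 0.694 m, 1.31 m, 1.74 m; V_B = Σ kqᵢ/rᵢ = 36.1 V.
ΔV = V_B − V_A = 103 V.
W_ext = qΔV = (4.96×10⁻⁹ C)(103 V) = 5.13×10⁻⁷ J.

5.13×10⁻⁷ J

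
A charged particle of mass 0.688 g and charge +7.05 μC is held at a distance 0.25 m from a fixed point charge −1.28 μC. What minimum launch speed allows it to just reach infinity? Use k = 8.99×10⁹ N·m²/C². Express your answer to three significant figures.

To just escape, total mechanical energy must reach zero at infinity: ½mv²_min + U = 0, so ½mv²_min = −U = |kQq|/r.
|U| = |kQq|/r = (8.99×10⁹ N·m²/C²)(1.28×10⁻⁶)(7.05×10⁻⁶)/(0.250) = 0.325 J.
v_min = √(2|U|/m) = √(2·0.325/6.88×10⁻⁴) = 30.7 m/s.

30.7 m/s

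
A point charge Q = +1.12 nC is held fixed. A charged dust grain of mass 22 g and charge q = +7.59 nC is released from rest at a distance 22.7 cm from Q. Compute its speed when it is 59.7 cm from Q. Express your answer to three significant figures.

4.36×10⁻³ m/s

Only the electrostatic force acts, so mechanical energy is conserved: ½mv² = U₁ − U₂ = kQq(1/r₁ − 1/r₂).
U₁ − U₂ = (8.99×10⁹ N·m²/C²)(1.12×10⁻⁹ C)(7.59×10⁻⁹ C)(1/0.227 − 1/0.597) = 2.09×10⁻⁷ J.
v = √(2·2.09×10⁻⁷/0.0220) = 4.36×10⁻³ m/s.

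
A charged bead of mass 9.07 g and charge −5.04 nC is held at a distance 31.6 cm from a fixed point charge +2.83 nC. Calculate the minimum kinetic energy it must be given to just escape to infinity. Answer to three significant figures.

To just escape, total mechanical energy must reach zero at infinity: ½mv²_min + U = 0, so ½mv²_min = −U = |kQq|/r.
|U| = |kQq|/r = (8.99×10⁹ N·m²/C²)(2.83×10⁻⁹)(5.04×10⁻⁹)/(0.316) = 4.06×10⁻⁷ J.

4.06×10⁻⁷ J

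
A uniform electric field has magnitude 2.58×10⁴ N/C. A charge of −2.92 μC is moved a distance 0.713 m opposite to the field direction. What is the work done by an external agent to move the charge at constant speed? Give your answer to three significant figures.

-0.0537 J

The potential change for a displacement 0.713 m opposite to the field direction is ΔV = +Ed = 1.84×10⁴ V.
W_ext = qΔV = -0.0537 J.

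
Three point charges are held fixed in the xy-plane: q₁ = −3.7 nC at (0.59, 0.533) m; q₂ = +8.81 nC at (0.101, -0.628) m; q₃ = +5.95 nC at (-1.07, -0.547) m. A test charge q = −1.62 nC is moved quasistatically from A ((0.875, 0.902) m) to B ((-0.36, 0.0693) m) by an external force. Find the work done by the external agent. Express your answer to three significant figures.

For quasistatic motion the external work equals the change in potential energy: W_ext = qΔV = q(V_B − V_A).
At A: distances to the source charges are 0.466 m, 1.71 m, 2.43 m; V_A = Σ kqᵢ/rᵢ = -3.10 V.
At B: distances to the source charges are 1.06 m, 0.836 m, 0.940 m; V_B = Σ kqᵢ/rᵢ = 120 V.
ΔV = V_B − V_A = 123 V.
W_ext = qΔV = (-1.62×10⁻⁹ C)(123 V) = -2.00×10⁻⁷ J.

-2.00×10⁻⁷ J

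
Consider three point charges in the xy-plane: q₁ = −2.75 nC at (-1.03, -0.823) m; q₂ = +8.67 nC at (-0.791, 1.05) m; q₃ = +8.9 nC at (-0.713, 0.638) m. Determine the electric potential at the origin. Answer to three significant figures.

124 V

The total potential is the scalar sum of each charge's contribution, V = Σ kqᵢ/rᵢ.
Distances from the field point to each charge: r₁ = 1.32 m, r₂ = 1.31 m, r₃ = 0.957 m.
V = k[(-2.75×10⁻⁹)/(1.32) + (8.67×10⁻⁹)/(1.31) + (8.90×10⁻⁹)/(0.957)] = 124 V.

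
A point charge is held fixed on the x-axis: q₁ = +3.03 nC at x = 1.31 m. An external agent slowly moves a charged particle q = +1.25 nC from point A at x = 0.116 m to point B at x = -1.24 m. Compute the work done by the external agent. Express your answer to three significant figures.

For quasistatic motion the external work equals the change in potential energy: W_ext = qΔV = q(V_B − V_A).
At A: distance to the source charge is 1.19 m; V_A = kq₁/r = 22.8 V.
At B: distance to the source charge is 2.55 m; V_B = kq₁/r = 10.7 V.
ΔV = V_B − V_A = -12.1 V.
W_ext = qΔV = (1.25×10⁻⁹ C)(-12.1 V) = -1.52×10⁻⁸ J.

-1.52×10⁻⁸ J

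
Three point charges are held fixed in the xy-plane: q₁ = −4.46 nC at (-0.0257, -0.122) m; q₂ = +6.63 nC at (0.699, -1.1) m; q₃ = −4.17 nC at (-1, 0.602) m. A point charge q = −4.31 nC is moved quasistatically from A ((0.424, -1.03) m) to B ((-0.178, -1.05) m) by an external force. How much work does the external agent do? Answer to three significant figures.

For quasistatic motion the external work equals the change in potential energy: W_ext = qΔV = q(V_B − V_A).
At A: distances to the source charges are 1.01 m, 0.284 m, 2.17 m; V_A = Σ kqᵢ/rᵢ = 153 V.
At B: distances to the source charges are 0.940 m, 0.878 m, 1.85 m; V_B = Σ kqᵢ/rᵢ = 4.90 V.
ΔV = V_B − V_A = -148 V.
W_ext = qΔV = (-4.31×10⁻⁹ C)(-148 V) = 6.39×10⁻⁷ J.

6.39×10⁻⁷ J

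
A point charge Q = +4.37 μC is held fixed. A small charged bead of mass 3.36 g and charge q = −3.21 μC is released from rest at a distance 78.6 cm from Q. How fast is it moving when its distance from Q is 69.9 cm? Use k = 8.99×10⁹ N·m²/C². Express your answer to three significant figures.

Only the electrostatic force acts, so mechanical energy is conserved: ½mv² = U₁ − U₂ = kQq(1/r₁ − 1/r₂).
U₁ − U₂ = (8.99×10⁹ N·m²/C²)(4.37×10⁻⁶ C)(-3.21×10⁻⁶ C)(1/0.786 − 1/0.699) = 0.0200 J.
v = √(2·0.0200/3.36×10⁻³) = 3.45 m/s.

3.45 m/s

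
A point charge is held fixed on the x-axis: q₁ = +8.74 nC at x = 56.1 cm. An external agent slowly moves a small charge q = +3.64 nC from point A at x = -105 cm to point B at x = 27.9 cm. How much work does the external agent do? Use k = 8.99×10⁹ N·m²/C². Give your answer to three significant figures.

8.37×10⁻⁷ J

For quasistatic motion the external work equals the change in potential energy: W_ext = qΔV = q(V_B − V_A).
At A: distance to the source charge is 1.61 m; V_A = kq₁/r = 48.8 V.
At B: distance to the source charge is 0.282 m; V_B = kq₁/r = 279 V.
ΔV = V_B − V_A = 230 V.
W_ext = qΔV = (3.64×10⁻⁹ C)(230 V) = 8.37×10⁻⁷ J.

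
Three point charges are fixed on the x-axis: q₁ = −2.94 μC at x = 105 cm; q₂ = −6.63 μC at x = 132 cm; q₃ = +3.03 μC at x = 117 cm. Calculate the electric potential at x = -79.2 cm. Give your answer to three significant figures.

-2.87×10⁴ V

The total potential is the scalar sum of each charge's contribution, V = Σ kqᵢ/rᵢ.
Distances from the field point to each charge: r₁ = 1.84 m, r₂ = 2.11 m, r₃ = 1.96 m.
V = k[(-2.94×10⁻⁶)/(1.84) + (-6.63×10⁻⁶)/(2.11) + (3.03×10⁻⁶)/(1.96)] = -2.87×10⁴ V.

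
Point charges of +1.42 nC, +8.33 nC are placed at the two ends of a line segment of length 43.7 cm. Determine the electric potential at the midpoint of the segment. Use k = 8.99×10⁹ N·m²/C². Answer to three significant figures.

401 V

The total potential is the scalar sum of each charge's contribution, V = Σ kqᵢ/rᵢ.
Each charge is 0.219 m from the midpoint.
V = k[(1.42×10⁻⁹)/(0.219) + (8.33×10⁻⁹)/(0.219)] = 401 V.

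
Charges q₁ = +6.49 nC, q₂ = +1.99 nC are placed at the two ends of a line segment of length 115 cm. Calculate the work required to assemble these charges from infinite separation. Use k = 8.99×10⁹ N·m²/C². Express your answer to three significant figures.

1.01×10⁻⁷ J

The work to assemble the configuration equals its total potential energy, U = Σ kqᵢqⱼ/rᵢⱼ over all pairs.
The separation is r = 1.15 m.
U = (1.01×10⁻⁷) = 1.01×10⁻⁷ J.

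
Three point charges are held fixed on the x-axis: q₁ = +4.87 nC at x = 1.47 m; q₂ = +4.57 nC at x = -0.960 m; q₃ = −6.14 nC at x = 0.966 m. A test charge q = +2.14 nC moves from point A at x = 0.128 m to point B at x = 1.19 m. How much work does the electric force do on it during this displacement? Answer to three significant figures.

1.62×10⁻⁷ J

The work done by the electric force is W_field = −ΔU = −q(V_B − V_A) = q(V_A − V_B).
At A: distances to the source charges are 1.34 m, 1.09 m, 0.838 m; V_A = Σ kqᵢ/rᵢ = 4.52 V.
At B: distances to the source charges are 0.280 m, 2.15 m, 0.224 m; V_B = Σ kqᵢ/rᵢ = -71.0 V.
ΔV = V_B − V_A = -75.5 V.
W_field = −qΔV = −(2.14×10⁻⁹ C)(-75.5 V) = 1.62×10⁻⁷ J.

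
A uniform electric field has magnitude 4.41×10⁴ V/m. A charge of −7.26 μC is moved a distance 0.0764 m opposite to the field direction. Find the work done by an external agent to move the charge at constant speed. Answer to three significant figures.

The potential change for a displacement 0.0764 m opposite to the field direction is ΔV = +Ed = 3370 V.
W_ext = qΔV = -0.0245 J.

-0.0245 J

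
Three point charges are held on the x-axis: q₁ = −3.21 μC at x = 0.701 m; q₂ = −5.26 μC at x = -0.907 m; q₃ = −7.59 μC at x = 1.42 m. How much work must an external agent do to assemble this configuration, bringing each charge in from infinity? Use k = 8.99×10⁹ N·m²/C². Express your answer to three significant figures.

0.553 J

The work to assemble the configuration equals its total potential energy, U = Σ kqᵢqⱼ/rᵢⱼ over all pairs.
Pair separations: r₁₂ = 1.61 m, r₁₃ = 0.719 m, r₂₃ = 2.33 m.
U = (0.0944) + (0.305) + (0.154) = 0.553 J.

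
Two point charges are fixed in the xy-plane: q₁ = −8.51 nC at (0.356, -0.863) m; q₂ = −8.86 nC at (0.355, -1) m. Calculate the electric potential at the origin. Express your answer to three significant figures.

Electric potential is a scalar, so the contributions from each charge add algebraically: V = Σ kqᵢ/rᵢ.
Distances from the field point to each charge: r₁ = 0.934 m, r₂ = 1.06 m.
V = k[(-8.51×10⁻⁹)/(0.934) + (-8.86×10⁻⁹)/(1.06)] = -157 V.

-157 V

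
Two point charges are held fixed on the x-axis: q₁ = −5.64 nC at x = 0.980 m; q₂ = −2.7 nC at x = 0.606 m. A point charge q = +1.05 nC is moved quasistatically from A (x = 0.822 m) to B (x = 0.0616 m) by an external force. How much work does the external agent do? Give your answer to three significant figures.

For quasistatic motion the external work equals the change in potential energy: W_ext = qΔV = q(V_B − V_A).
At A: distances to the source charges are 0.158 m, 0.216 m; V_A = Σ kqᵢ/rᵢ = -433 V.
At B: distances to the source charges are 0.918 m, 0.544 m; V_B = Σ kqᵢ/rᵢ = -99.8 V.
ΔV = V_B − V_A = 333 V.
W_ext = qΔV = (1.05×10⁻⁹ C)(333 V) = 3.50×10⁻⁷ J.

3.50×10⁻⁷ J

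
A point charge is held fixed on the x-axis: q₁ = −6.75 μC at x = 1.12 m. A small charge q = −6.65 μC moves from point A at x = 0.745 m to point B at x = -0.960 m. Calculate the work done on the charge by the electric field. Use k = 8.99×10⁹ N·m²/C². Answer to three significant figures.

The work done by the electric force is W_field = −ΔU = −q(V_B − V_A) = q(V_A − V_B).
At A: distance to the source charge is 0.375 m; V_A = kq₁/r = -1.62×10⁵ V.
At B: distance to the source charge is 2.08 m; V_B = kq₁/r = -2.92×10⁴ V.
ΔV = V_B − V_A = 1.33×10⁵ V.
W_field = −qΔV = −(-6.65×10⁻⁶ C)(1.33×10⁵ V) = 0.882 J.

0.882 J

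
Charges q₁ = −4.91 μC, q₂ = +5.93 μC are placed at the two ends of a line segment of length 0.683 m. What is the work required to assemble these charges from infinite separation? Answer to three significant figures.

The assembly work is the sum of pairwise potential energies, U = Σ_{i<j} kqᵢqⱼ/rᵢⱼ.
The separation is r = 0.683 m.
U = (-0.383) = -0.383 J.

-0.383 J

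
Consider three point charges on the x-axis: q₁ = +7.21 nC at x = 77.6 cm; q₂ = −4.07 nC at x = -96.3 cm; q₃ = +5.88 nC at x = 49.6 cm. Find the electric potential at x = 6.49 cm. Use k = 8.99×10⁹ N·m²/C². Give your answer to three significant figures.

Electric potential is a scalar, so the contributions from each charge add algebraically: V = Σ kqᵢ/rᵢ.
Distances from the field point to each charge: r₁ = 0.711 m, r₂ = 1.03 m, r₃ = 0.431 m.
V = k[(7.21×10⁻⁹)/(0.711) + (-4.07×10⁻⁹)/(1.03) + (5.88×10⁻⁹)/(0.431)] = 178 V.

178 V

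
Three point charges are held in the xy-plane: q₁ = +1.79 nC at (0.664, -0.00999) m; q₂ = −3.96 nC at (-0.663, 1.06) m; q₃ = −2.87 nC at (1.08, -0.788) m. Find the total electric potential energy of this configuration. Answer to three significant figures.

The work to assemble the configuration equals its total potential energy, U = Σ kqᵢqⱼ/rᵢⱼ over all pairs.
Pair separations: r₁₂ = 1.70 m, r₁₃ = 0.882 m, r₂₃ = 2.54 m.
U = (-3.74×10⁻⁸) + (-5.23×10⁻⁸) + (4.02×10⁻⁸) = -4.95×10⁻⁸ J.

-4.95×10⁻⁸ J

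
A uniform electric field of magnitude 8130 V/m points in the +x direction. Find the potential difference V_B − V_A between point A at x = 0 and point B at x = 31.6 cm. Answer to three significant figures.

-2570 V

In a uniform field, potential decreases in the direction of E: V_B − V_A = −E·Δx.
V_B − V_A = −(8130 V/m)(0.316 m) = -2570 V.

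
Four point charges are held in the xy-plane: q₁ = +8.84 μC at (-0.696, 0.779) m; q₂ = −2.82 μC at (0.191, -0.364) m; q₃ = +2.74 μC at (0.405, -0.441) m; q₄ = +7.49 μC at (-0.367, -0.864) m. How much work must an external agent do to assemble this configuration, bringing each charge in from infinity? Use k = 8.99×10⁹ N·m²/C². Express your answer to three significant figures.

The work to assemble the configuration equals its total potential energy, U = Σ kqᵢqⱼ/rᵢⱼ over all pairs.
Pair separations: r₁₂ = 1.45 m, r₁₃ = 1.64 m, r₁₄ = 1.68 m, r₂₃ = 0.227 m, r₂₄ = 0.749 m, r₃₄ = 0.880 m.
Summing all 6 pair terms gives U = -0.0164 J.

-0.0164 J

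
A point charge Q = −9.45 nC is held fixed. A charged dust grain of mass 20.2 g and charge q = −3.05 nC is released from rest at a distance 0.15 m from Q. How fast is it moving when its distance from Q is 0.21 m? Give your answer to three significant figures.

6.99×10⁻³ m/s

Only the electrostatic force acts, so mechanical energy is conserved: ½mv² = U₁ − U₂ = kQq(1/r₁ − 1/r₂).
U₁ − U₂ = (8.99×10⁹ N·m²/C²)(-9.45×10⁻⁹ C)(-3.05×10⁻⁹ C)(1/0.150 − 1/0.210) = 4.94×10⁻⁷ J.
v = √(2·4.94×10⁻⁷/0.0202) = 6.99×10⁻³ m/s.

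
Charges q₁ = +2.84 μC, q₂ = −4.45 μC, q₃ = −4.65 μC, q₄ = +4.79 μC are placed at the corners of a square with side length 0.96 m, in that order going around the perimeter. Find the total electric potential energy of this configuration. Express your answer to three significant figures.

The assembly work is the sum of pairwise potential energies, U = Σ_{i<j} kqᵢqⱼ/rᵢⱼ.
The four side pairs have separation 0.960 m and the two diagonal pairs 1.36 m.
Summing all 6 pair terms gives U = -0.234 J.

-0.234 J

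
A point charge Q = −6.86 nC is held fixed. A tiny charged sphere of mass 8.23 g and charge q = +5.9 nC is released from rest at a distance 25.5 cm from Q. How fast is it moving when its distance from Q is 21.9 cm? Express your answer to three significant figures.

7.55×10⁻³ m/s

Only the electrostatic force acts, so mechanical energy is conserved: ½mv² = U₁ − U₂ = kQq(1/r₁ − 1/r₂).
U₁ − U₂ = (8.99×10⁹ N·m²/C²)(-6.86×10⁻⁹ C)(5.90×10⁻⁹ C)(1/0.255 − 1/0.219) = 2.35×10⁻⁷ J.
v = √(2·2.35×10⁻⁷/8.23×10⁻³) = 7.55×10⁻³ m/s.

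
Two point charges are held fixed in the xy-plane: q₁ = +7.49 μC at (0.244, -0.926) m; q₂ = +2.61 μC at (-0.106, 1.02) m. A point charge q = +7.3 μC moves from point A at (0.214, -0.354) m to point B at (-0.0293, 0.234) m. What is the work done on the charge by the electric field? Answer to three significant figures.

0.350 J

The work done by the electric force is W_field = −ΔU = −q(V_B − V_A) = q(V_A − V_B).
At A: distances to the source charges are 0.573 m, 1.41 m; V_A = Σ kqᵢ/rᵢ = 1.34×10⁵ V.
At B: distances to the source charges are 1.19 m, 0.790 m; V_B = Σ kqᵢ/rᵢ = 8.62×10⁴ V.
ΔV = V_B − V_A = -4.80×10⁴ V.
W_field = −qΔV = −(7.30×10⁻⁶ C)(-4.80×10⁴ V) = 0.350 J.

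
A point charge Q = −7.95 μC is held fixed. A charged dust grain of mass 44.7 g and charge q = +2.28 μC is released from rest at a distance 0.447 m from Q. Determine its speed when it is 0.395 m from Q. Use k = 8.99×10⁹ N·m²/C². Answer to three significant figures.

1.47 m/s

Only the electrostatic force acts, so mechanical energy is conserved: ½mv² = U₁ − U₂ = kQq(1/r₁ − 1/r₂).
U₁ − U₂ = (8.99×10⁹ N·m²/C²)(-7.95×10⁻⁶ C)(2.28×10⁻⁶ C)(1/0.447 − 1/0.395) = 0.0480 J.
v = √(2·0.0480/0.0447) = 1.47 m/s.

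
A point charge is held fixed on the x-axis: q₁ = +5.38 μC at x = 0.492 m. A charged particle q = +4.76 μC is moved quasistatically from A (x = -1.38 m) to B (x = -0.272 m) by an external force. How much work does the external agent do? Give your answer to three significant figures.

For quasistatic motion the external work equals the change in potential energy: W_ext = qΔV = q(V_B − V_A).
At A: distance to the source charge is 1.87 m; V_A = kq₁/r = 2.58×10⁴ V.
At B: distance to the source charge is 0.764 m; V_B = kq₁/r = 6.33×10⁴ V.
ΔV = V_B − V_A = 3.75×10⁴ V.
W_ext = qΔV = (4.76×10⁻⁶ C)(3.75×10⁴ V) = 0.178 J.

0.178 J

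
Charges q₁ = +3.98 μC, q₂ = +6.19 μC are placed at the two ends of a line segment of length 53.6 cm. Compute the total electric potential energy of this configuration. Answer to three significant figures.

The assembly work is the sum of pairwise potential energies, U = Σ_{i<j} kqᵢqⱼ/rᵢⱼ.
The separation is r = 0.536 m.
U = (0.413) = 0.413 J.

0.413 J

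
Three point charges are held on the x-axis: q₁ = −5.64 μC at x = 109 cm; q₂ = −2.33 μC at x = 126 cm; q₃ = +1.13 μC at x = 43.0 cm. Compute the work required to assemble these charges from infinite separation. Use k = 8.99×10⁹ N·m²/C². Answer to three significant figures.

0.580 J

The assembly work is the sum of pairwise potential energies, U = Σ_{i<j} kqᵢqⱼ/rᵢⱼ.
Pair separations: r₁₂ = 0.170 m, r₁₃ = 0.660 m, r₂₃ = 0.830 m.
U = (0.695) + (-0.0868) + (-0.0285) = 0.580 J.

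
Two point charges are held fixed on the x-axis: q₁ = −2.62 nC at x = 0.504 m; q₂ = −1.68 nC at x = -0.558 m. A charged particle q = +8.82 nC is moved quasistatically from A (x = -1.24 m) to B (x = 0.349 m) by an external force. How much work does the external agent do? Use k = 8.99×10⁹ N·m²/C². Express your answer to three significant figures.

For quasistatic motion the external work equals the change in potential energy: W_ext = qΔV = q(V_B − V_A).
At A: distances to the source charges are 1.74 m, 0.682 m; V_A = Σ kqᵢ/rᵢ = -35.7 V.
At B: distances to the source charges are 0.155 m, 0.907 m; V_B = Σ kqᵢ/rᵢ = -169 V.
ΔV = V_B − V_A = -133 V.
W_ext = qΔV = (8.82×10⁻⁹ C)(-133 V) = -1.17×10⁻⁶ J.

-1.17×10⁻⁶ J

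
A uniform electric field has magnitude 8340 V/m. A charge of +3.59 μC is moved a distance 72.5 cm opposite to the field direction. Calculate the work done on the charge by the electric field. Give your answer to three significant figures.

-0.0217 J

The potential change for a displacement 72.5 cm opposite to the field direction is ΔV = +Ed = 6050 V.
W_field = −qΔV = -0.0217 J.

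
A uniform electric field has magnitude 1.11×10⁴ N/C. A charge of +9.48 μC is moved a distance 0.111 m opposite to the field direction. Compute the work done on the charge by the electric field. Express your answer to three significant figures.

The potential change for a displacement 0.111 m opposite to the field direction is ΔV = +Ed = 1230 V.
W_field = −qΔV = -0.0117 J.

-0.0117 J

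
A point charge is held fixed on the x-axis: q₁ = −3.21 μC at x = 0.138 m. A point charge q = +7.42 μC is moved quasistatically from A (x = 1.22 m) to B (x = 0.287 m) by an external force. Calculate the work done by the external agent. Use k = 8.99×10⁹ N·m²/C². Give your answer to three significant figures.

-1.24 J

For quasistatic motion the external work equals the change in potential energy: W_ext = qΔV = q(V_B − V_A).
At A: distance to the source charge is 1.08 m; V_A = kq₁/r = -2.67×10⁴ V.
At B: distance to the source charge is 0.149 m; V_B = kq₁/r = -1.94×10⁵ V.
ΔV = V_B − V_A = -1.67×10⁵ V.
W_ext = qΔV = (7.42×10⁻⁶ C)(-1.67×10⁵ V) = -1.24 J.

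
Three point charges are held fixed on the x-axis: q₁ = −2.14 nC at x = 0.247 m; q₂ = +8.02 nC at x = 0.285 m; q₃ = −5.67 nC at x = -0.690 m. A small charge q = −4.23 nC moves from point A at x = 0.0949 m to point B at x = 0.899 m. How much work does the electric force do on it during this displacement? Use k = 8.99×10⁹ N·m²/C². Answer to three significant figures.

-5.58×10⁻⁷ J

The work done by the electric force is W_field = −ΔU = −q(V_B − V_A) = q(V_A − V_B).
At A: distances to the source charges are 0.152 m, 0.190 m, 0.785 m; V_A = Σ kqᵢ/rᵢ = 188 V.
At B: distances to the source charges are 0.652 m, 0.614 m, 1.59 m; V_B = Σ kqᵢ/rᵢ = 55.8 V.
ΔV = V_B − V_A = -132 V.
W_field = −qΔV = −(-4.23×10⁻⁹ C)(-132 V) = -5.58×10⁻⁷ J.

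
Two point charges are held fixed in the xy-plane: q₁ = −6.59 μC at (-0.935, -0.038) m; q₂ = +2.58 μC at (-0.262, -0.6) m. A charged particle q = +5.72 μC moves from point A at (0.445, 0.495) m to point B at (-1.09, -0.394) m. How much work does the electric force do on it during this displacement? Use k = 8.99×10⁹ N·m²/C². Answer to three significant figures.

0.590 J

The work done by the electric force is W_field = −ΔU = −q(V_B − V_A) = q(V_A − V_B).
At A: distances to the source charges are 1.48 m, 1.30 m; V_A = Σ kqᵢ/rᵢ = -2.23×10⁴ V.
At B: distances to the source charges are 0.388 m, 0.853 m; V_B = Σ kqᵢ/rᵢ = -1.25×10⁵ V.
ΔV = V_B − V_A = -1.03×10⁵ V.
W_field = −qΔV = −(5.72×10⁻⁶ C)(-1.03×10⁵ V) = 0.590 J.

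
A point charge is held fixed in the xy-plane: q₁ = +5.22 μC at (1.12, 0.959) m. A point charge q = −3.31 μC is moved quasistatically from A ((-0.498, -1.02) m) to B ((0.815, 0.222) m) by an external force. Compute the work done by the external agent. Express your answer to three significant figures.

For quasistatic motion the external work equals the change in potential energy: W_ext = qΔV = q(V_B − V_A).
At A: distance to the source charge is 2.56 m; V_A = kq₁/r = 1.84×10⁴ V.
At B: distance to the source charge is 0.798 m; V_B = kq₁/r = 5.88×10⁴ V.
ΔV = V_B − V_A = 4.05×10⁴ V.
W_ext = qΔV = (-3.31×10⁻⁶ C)(4.05×10⁴ V) = -0.134 J.

-0.134 J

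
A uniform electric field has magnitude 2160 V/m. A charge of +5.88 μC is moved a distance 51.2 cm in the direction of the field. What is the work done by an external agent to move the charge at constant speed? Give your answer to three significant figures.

The potential change for a displacement 51.2 cm in the direction of the field is ΔV = −Ed = -1110 V.
W_ext = qΔV = -6.50×10⁻³ J.

-6.50×10⁻³ J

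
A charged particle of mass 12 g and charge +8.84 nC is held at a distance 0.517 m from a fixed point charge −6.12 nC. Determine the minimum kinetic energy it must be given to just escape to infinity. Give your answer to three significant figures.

To just escape, total mechanical energy must reach zero at infinity: ½mv²_min + U = 0, so ½mv²_min = −U = |kQq|/r.
|U| = |kQq|/r = (8.99×10⁹ N·m²/C²)(6.12×10⁻⁹)(8.84×10⁻⁹)/(0.517) = 9.41×10⁻⁷ J.

9.41×10⁻⁷ J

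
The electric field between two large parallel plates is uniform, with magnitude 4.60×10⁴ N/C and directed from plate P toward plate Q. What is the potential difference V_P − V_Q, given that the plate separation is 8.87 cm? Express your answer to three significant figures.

4080 V

In a uniform field, potential decreases in the direction of E: ΔV = −E·d for a displacement d parallel to E.
Going from Q to P is a displacement of 8.87 cm opposite to the field, so V_P − V_Q = +Ed = 4080 V.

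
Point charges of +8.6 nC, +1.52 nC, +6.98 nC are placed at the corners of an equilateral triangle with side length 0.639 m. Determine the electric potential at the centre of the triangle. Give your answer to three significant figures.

417 V

Electric potential is a scalar, so the contributions from each charge add algebraically: V = Σ kqᵢ/rᵢ.
The distance from each vertex to the centroid is a/√3 = 0.369 m.
V = k[(8.60×10⁻⁹)/(0.369) + (1.52×10⁻⁹)/(0.369) + (6.98×10⁻⁹)/(0.369)] = 417 V.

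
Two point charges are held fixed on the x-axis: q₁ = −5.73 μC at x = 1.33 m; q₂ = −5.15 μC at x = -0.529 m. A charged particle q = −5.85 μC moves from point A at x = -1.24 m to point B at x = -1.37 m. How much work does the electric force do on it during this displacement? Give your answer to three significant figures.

The work done by the electric force is W_field = −ΔU = −q(V_B − V_A) = q(V_A − V_B).
At A: distances to the source charges are 2.57 m, 0.711 m; V_A = Σ kqᵢ/rᵢ = -8.52×10⁴ V.
At B: distances to the source charges are 2.70 m, 0.841 m; V_B = Σ kqᵢ/rᵢ = -7.41×10⁴ V.
ΔV = V_B − V_A = 1.10×10⁴ V.
W_field = −qΔV = −(-5.85×10⁻⁶ C)(1.10×10⁴ V) = 0.0645 J.

0.0645 J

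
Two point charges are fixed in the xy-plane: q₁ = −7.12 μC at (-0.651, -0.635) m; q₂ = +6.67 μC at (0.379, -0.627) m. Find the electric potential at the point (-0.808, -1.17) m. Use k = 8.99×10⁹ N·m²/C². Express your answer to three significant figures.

The total potential is the scalar sum of each charge's contribution, V = Σ kqᵢ/rᵢ.
Distances from the field point to each charge: r₁ = 0.558 m, r₂ = 1.31 m.
V = k[(-7.12×10⁻⁶)/(0.558) + (6.67×10⁻⁶)/(1.31)] = -6.89×10⁴ V.

-6.89×10⁴ V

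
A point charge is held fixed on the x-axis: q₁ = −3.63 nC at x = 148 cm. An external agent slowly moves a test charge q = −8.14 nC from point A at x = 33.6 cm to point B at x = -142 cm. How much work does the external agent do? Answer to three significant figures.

For quasistatic motion the external work equals the change in potential energy: W_ext = qΔV = q(V_B − V_A).
At A: distance to the source charge is 1.14 m; V_A = kq₁/r = -28.5 V.
At B: distance to the source charge is 2.90 m; V_B = kq₁/r = -11.3 V.
ΔV = V_B − V_A = 17.3 V.
W_ext = qΔV = (-8.14×10⁻⁹ C)(17.3 V) = -1.41×10⁻⁷ J.

-1.41×10⁻⁷ J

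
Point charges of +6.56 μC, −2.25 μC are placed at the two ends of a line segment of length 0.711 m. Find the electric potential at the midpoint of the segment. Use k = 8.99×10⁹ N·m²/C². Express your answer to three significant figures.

1.09×10⁵ V

Electric potential is a scalar, so the contributions from each charge add algebraically: V = Σ kqᵢ/rᵢ.
Each charge is 0.355 m from the midpoint.
V = k[(6.56×10⁻⁶)/(0.355) + (-2.25×10⁻⁶)/(0.355)] = 1.09×10⁵ V.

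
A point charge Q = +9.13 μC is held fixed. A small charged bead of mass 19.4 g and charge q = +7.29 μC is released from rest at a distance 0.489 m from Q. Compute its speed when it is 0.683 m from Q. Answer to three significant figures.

5.99 m/s

Only the electrostatic force acts, so mechanical energy is conserved: ½mv² = U₁ − U₂ = kQq(1/r₁ − 1/r₂).
U₁ − U₂ = (8.99×10⁹ N·m²/C²)(9.13×10⁻⁶ C)(7.29×10⁻⁶ C)(1/0.489 − 1/0.683) = 0.348 J.
v = √(2·0.348/0.0194) = 5.99 m/s.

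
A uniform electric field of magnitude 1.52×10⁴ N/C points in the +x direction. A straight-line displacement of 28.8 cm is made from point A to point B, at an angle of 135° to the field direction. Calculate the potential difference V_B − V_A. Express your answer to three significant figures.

Only the component of displacement along E changes the potential: ΔV = −E·d·cosθ.
ΔV = −(1.52×10⁴ V/m)(0.288 m)cos135° = 3100 V.

3100 V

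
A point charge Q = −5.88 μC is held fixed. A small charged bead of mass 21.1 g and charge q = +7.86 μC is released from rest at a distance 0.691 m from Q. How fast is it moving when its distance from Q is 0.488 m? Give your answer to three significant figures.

4.87 m/s

Only the electrostatic force acts, so mechanical energy is conserved: ½mv² = U₁ − U₂ = kQq(1/r₁ − 1/r₂).
U₁ − U₂ = (8.99×10⁹ N·m²/C²)(-5.88×10⁻⁶ C)(7.86×10⁻⁶ C)(1/0.691 − 1/0.488) = 0.250 J.
v = √(2·0.250/0.0211) = 4.87 m/s.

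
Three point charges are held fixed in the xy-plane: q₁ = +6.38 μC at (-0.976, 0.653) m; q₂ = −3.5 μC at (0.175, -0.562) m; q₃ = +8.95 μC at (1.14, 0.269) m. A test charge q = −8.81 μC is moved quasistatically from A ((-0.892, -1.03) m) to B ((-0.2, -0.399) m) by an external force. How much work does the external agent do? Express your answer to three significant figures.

0.174 J

For quasistatic motion the external work equals the change in potential energy: W_ext = qΔV = q(V_B − V_A).
At A: distances to the source charges are 1.69 m, 1.17 m, 2.41 m; V_A = Σ kqᵢ/rᵢ = 4.04×10⁴ V.
At B: distances to the source charges are 1.31 m, 0.409 m, 1.50 m; V_B = Σ kqᵢ/rᵢ = 2.07×10⁴ V.
ΔV = V_B − V_A = -1.97×10⁴ V.
W_ext = qΔV = (-8.81×10⁻⁶ C)(-1.97×10⁴ V) = 0.174 J.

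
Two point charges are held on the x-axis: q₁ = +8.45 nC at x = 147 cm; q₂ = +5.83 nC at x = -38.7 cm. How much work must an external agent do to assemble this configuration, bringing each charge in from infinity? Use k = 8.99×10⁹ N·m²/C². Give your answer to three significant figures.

2.38×10⁻⁷ J

The work to assemble the configuration equals its total potential energy, U = Σ kqᵢqⱼ/rᵢⱼ over all pairs.
Pair separations: r₁₂ = 1.86 m.
U = (2.38×10⁻⁷) = 2.38×10⁻⁷ J.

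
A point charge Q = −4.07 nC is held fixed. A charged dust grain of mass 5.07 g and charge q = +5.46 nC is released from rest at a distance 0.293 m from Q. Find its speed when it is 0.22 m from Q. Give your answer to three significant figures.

9.45×10⁻³ m/s

Only the electrostatic force acts, so mechanical energy is conserved: ½mv² = U₁ − U₂ = kQq(1/r₁ − 1/r₂).
U₁ − U₂ = (8.99×10⁹ N·m²/C²)(-4.07×10⁻⁹ C)(5.46×10⁻⁹ C)(1/0.293 − 1/0.220) = 2.26×10⁻⁷ J.
v = √(2·2.26×10⁻⁷/5.07×10⁻³) = 9.45×10⁻³ m/s.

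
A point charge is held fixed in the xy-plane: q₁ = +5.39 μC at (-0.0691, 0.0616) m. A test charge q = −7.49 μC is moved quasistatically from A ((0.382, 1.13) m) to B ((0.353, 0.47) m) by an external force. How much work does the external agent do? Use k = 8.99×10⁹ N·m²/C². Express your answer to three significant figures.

-0.305 J

For quasistatic motion the external work equals the change in potential energy: W_ext = qΔV = q(V_B − V_A).
At A: distance to the source charge is 1.16 m; V_A = kq₁/r = 4.18×10⁴ V.
At B: distance to the source charge is 0.587 m; V_B = kq₁/r = 8.25×10⁴ V.
ΔV = V_B − V_A = 4.07×10⁴ V.
W_ext = qΔV = (-7.49×10⁻⁶ C)(4.07×10⁴ V) = -0.305 J.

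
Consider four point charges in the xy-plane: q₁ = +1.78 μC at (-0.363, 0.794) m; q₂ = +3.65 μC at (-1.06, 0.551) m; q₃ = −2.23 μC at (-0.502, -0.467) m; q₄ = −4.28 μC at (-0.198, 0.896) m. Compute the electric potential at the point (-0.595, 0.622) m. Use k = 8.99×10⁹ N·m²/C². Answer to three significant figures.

The total potential is the scalar sum of each charge's contribution, V = Σ kqᵢ/rᵢ.
Distances from the field point to each charge: r₁ = 0.289 m, r₂ = 0.470 m, r₃ = 1.09 m, r₄ = 0.482 m.
V = k[(1.78×10⁻⁶)/(0.289) + (3.65×10⁻⁶)/(0.470) + (-2.23×10⁻⁶)/(1.09) + (-4.28×10⁻⁶)/(0.482)] = 2.71×10⁴ V.

2.71×10⁴ V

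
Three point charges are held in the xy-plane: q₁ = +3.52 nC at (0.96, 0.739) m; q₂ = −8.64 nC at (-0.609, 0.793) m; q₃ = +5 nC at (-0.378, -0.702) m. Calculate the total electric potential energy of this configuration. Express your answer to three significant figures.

The assembly work is the sum of pairwise potential energies, U = Σ_{i<j} kqᵢqⱼ/rᵢⱼ.
Pair separations: r₁₂ = 1.57 m, r₁₃ = 1.97 m, r₂₃ = 1.51 m.
U = (-1.74×10⁻⁷) + (8.05×10⁻⁸) + (-2.57×10⁻⁷) = -3.50×10⁻⁷ J.

-3.50×10⁻⁷ J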